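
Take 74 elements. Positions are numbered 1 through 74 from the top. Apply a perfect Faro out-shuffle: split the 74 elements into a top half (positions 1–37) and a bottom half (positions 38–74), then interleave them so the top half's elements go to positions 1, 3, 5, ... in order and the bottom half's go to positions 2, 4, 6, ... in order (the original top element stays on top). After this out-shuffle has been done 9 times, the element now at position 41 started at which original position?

Work backwards from position 41, undoing one out-shuffle at a time:
41 ← 21 ← 11 ← 6 ← 40 ← 57 ← 29 ← 15 ← 8 ← 41
So the element now at position 41 started at position 41.

41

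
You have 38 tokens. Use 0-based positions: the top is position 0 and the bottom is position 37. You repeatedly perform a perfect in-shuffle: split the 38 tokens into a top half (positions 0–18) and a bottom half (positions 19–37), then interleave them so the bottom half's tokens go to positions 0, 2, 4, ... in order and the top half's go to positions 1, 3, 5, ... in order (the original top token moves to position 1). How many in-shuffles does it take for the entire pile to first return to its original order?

12

The in-shuffle permutes the 38 positions with cycle lengths [2, 12, 12, 12].
Every token is home exactly when every cycle has completed a whole number of laps, i.e. after lcm(2, 12) = 12 in-shuffles.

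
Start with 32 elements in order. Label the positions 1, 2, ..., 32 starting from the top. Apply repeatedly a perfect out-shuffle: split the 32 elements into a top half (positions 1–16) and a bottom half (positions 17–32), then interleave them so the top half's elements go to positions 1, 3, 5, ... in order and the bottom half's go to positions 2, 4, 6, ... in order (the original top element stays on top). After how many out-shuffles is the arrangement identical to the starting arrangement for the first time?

The out-shuffle permutes the 32 positions with cycle lengths [1, 1, 5, 5, 5, 5, 5, 5].
Every element is home exactly when every cycle has completed a whole number of laps, i.e. after lcm(1, 5) = 5 out-shuffles.

5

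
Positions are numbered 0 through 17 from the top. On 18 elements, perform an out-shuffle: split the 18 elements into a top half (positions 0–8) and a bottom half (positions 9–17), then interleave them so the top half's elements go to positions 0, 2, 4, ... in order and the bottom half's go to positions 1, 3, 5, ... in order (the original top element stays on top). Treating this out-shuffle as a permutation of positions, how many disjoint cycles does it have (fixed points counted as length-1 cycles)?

4

Trace each unvisited position around until it returns:
(0) (1 2 4 8 16 15 13 9) (3 6 12 7 14 11 5 10) (17)
4 cycles in total.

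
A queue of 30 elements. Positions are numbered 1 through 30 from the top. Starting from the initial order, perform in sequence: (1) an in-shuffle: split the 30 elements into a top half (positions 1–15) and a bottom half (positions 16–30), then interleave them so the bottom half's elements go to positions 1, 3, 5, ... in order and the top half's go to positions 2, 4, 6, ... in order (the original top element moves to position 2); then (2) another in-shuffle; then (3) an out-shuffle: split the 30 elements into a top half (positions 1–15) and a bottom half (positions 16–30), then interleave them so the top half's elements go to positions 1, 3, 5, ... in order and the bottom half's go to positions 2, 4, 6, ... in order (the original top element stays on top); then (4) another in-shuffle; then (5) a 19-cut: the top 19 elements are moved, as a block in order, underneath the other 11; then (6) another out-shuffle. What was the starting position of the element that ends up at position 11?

Undo the operations in reverse order, starting from position 11:
  undo op 6 (out-shuffle, from top half): 11 ← 6
  undo op 5 (cut 19): 6 ← 25
  undo op 4 (in-shuffle, from bottom half): 25 ← 28
  undo op 3 (out-shuffle, from bottom half): 28 ← 29
  undo op 2 (in-shuffle, from bottom half): 29 ← 30
  undo op 1 (in-shuffle, from top half): 30 ← 15
So the element at position 11 came from original position 15.

15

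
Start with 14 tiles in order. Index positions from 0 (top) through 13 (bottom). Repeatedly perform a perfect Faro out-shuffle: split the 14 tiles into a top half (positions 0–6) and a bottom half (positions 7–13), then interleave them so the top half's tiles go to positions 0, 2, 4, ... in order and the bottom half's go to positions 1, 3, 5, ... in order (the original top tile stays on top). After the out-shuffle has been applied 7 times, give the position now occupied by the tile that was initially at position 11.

4

Track the tile's position through each out-shuffle:
11 → 9 → 5 → 10 → 7 → 1 → 2 → 4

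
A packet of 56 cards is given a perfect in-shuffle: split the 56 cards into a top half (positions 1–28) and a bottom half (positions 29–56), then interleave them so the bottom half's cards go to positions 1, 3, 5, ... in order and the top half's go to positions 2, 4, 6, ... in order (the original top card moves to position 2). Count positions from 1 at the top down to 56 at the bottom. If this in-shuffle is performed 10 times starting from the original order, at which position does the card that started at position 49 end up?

16

Track the card's position through each in-shuffle:
49 → 41 → 25 → 50 → 43 → 29 → 1 → 2 → 4 → 8 → 16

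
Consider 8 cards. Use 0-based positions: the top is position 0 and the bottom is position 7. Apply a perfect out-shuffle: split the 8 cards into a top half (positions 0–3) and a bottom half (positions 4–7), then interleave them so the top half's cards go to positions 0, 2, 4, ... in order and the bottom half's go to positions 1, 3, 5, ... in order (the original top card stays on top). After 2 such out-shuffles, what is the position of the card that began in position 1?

4

Track the card's position through each out-shuffle:
1 → 2 → 4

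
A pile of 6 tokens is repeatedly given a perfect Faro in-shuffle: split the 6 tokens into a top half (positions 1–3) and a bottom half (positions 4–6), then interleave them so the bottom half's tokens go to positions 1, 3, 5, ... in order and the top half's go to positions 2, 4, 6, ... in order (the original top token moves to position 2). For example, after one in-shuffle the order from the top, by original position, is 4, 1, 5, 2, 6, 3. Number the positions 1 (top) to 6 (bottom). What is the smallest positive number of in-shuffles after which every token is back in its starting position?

The in-shuffle permutes the 6 positions with cycle lengths [3, 3].
Every token is home exactly when every cycle has completed a whole number of laps, i.e. after lcm(3) = 3 in-shuffles.

3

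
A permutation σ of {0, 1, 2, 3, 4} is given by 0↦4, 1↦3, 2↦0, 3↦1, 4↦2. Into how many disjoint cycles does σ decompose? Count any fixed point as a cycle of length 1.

2

Cycle decomposition: (0 4 2) (1 3).
2 cycles.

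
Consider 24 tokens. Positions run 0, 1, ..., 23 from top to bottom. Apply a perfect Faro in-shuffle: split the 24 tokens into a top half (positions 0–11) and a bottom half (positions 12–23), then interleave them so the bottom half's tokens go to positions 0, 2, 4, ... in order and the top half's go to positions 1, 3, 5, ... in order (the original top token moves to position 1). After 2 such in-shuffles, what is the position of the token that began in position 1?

Track the token's position through each in-shuffle:
1 → 3 → 7

7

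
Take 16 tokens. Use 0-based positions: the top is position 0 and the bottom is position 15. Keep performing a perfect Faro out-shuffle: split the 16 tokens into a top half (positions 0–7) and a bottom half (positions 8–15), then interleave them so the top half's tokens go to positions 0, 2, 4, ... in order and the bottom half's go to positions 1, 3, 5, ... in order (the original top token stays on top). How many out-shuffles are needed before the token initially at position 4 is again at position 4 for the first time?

Follow position 4 under repeated out-shuffles:
4 → 8 → 1 → 2 → 4
It first returns after 4 out-shuffles.

4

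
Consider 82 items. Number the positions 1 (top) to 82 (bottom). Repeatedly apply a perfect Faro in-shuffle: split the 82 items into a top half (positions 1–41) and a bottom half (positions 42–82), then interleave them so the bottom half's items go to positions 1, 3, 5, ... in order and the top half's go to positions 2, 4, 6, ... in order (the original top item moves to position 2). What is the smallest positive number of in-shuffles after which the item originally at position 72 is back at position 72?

82

Follow position 72 under repeated in-shuffles:
72 → 61 → 39 → 78 → 73 → 63 → 43 → 3 → ... → 72 (length 82)
It first returns after 82 in-shuffles.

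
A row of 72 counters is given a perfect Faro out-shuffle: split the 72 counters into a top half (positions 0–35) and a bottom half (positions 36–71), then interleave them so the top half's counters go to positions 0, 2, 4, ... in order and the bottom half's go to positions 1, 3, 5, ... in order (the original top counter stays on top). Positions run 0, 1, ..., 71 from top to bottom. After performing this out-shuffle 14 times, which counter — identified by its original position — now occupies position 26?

Work backwards from position 26, undoing one out-shuffle at a time:
26 ← 13 ← 42 ← 21 ← 46 ← ... ← 11 (14 steps).
So the counter now at position 26 started at position 11.

11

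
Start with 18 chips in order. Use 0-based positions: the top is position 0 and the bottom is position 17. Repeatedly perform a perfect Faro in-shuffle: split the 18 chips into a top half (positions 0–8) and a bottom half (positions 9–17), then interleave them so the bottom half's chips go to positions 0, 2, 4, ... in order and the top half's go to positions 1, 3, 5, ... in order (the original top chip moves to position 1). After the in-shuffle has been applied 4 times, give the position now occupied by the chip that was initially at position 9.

Track the chip's position through each in-shuffle:
9 → 0 → 1 → 3 → 7

7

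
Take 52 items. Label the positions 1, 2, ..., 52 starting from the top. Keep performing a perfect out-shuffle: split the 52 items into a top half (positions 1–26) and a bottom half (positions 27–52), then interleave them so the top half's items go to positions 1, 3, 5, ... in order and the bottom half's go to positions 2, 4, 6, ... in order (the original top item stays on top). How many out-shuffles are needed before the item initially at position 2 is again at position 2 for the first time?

Follow position 2 under repeated out-shuffles:
2 → 3 → 5 → 9 → 17 → 33 → 14 → 27 → 2
It first returns after 8 out-shuffles.

8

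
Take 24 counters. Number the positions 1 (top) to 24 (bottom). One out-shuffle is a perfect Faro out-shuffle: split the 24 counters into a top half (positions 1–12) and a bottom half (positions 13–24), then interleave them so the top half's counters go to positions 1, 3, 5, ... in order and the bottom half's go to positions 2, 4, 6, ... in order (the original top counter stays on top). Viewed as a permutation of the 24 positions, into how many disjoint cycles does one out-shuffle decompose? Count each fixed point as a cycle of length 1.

4

Trace each unvisited position around until it returns:
(1) (2 3 5 9 17 10 ... len 11) (6 11 21 18 12 23 ... len 11) (24)
4 cycles in total.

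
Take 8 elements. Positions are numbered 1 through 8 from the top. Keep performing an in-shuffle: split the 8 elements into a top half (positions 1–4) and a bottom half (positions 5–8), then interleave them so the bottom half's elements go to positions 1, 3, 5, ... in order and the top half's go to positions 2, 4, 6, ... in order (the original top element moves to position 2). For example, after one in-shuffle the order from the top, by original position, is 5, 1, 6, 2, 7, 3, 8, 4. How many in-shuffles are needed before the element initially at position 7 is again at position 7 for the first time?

6

Follow position 7 under repeated in-shuffles:
7 → 5 → 1 → 2 → 4 → 8 → 7
It first returns after 6 in-shuffles.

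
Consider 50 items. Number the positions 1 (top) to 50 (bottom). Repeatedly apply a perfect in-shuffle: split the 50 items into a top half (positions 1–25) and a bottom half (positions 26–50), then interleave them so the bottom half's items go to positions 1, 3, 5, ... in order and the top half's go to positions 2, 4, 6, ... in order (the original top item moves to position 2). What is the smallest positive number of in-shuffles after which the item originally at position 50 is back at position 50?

8

Follow position 50 under repeated in-shuffles:
50 → 49 → 47 → 43 → 35 → 19 → 38 → 25 → 50
It first returns after 8 in-shuffles.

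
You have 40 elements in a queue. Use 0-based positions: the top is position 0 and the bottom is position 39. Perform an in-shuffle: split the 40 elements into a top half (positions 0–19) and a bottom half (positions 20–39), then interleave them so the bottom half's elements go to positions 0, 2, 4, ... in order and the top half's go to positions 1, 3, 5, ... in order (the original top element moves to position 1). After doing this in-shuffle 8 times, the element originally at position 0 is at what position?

9

Track the element's position through each in-shuffle:
0 → 1 → 3 → 7 → 15 → 31 → 22 → 4 → 9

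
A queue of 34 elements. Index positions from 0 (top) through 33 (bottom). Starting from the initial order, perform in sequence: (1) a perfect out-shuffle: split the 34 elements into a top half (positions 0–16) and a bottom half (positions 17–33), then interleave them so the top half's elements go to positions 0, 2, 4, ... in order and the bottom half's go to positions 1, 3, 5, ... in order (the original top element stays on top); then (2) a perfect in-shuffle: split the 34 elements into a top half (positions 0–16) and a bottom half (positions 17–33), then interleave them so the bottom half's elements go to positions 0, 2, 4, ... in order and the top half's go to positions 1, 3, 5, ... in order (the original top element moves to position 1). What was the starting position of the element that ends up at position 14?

Undo the operations in reverse order, starting from position 14:
  undo op 2 (in-shuffle, from bottom half): 14 ← 24
  undo op 1 (out-shuffle, from top half): 24 ← 12
So the element at position 14 came from original position 12.

12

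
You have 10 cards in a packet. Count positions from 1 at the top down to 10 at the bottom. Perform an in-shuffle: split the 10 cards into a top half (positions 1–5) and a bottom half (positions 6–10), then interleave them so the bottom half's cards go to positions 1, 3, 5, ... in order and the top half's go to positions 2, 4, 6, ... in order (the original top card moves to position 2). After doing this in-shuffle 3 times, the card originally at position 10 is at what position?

Track the card's position through each in-shuffle:
10 → 9 → 7 → 3

3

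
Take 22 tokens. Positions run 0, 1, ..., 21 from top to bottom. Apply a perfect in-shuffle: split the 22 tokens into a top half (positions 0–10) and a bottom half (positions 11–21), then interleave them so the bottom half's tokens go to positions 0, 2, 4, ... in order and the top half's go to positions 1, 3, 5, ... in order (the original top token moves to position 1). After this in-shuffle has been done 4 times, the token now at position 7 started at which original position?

11

Work backwards from position 7, undoing one in-shuffle at a time:
7 ← 3 ← 1 ← 0 ← 11
So the token now at position 7 started at position 11.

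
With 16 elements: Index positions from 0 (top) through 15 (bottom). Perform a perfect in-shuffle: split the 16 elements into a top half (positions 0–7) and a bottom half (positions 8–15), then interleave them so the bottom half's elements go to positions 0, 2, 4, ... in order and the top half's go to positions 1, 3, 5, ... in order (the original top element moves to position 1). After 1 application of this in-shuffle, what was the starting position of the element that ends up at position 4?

Work backwards from position 4, undoing one in-shuffle at a time:
4 ← 10
So the element now at position 4 started at position 10.

10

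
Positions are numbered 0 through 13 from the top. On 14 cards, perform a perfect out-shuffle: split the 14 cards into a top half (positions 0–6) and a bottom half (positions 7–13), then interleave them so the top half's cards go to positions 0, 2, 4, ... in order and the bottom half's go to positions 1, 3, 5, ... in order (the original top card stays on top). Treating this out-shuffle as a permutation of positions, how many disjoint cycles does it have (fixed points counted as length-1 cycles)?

3

Trace each unvisited position around until it returns:
(0) (1 2 4 8 3 6 ... len 12) (13)
3 cycles in total.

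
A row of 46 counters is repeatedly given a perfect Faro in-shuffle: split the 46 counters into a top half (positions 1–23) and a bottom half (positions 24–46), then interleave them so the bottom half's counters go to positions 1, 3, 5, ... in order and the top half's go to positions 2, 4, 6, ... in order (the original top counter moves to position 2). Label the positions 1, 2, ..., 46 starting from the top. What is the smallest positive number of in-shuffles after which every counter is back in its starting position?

23

The in-shuffle permutes the 46 positions with cycle lengths [23, 23].
Every counter is home exactly when every cycle has completed a whole number of laps, i.e. after lcm(23) = 23 in-shuffles.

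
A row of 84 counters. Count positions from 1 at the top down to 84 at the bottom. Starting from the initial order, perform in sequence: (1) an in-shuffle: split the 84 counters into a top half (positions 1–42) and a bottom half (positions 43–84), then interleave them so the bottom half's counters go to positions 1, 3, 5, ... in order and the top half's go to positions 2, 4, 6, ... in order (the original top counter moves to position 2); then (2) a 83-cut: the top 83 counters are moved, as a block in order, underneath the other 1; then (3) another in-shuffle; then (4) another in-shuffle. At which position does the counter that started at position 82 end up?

65

Track the counter from position 82 forward through each operation:
  after op 1 (in-shuffle): 82 → 79
  after op 2 (cut 83): 79 → 80
  after op 3 (in-shuffle): 80 → 75
  after op 4 (in-shuffle): 75 → 65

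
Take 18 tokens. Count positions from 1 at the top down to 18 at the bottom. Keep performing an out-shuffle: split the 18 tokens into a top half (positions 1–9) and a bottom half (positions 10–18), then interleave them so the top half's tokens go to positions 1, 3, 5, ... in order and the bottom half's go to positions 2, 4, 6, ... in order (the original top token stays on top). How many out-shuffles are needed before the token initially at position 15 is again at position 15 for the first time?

8

Follow position 15 under repeated out-shuffles:
15 → 12 → 6 → 11 → 4 → 7 → 13 → 8 → 15
It first returns after 8 out-shuffles.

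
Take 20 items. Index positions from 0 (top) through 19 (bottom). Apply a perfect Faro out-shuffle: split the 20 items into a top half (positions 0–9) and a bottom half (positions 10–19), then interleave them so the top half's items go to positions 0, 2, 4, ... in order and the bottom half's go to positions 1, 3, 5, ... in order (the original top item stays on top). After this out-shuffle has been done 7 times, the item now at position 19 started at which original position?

19

Work backwards from position 19, undoing one out-shuffle at a time:
19 ← 19 ← 19 ← 19 ← 19 ← 19 ← 19 ← 19
So the item now at position 19 started at position 19.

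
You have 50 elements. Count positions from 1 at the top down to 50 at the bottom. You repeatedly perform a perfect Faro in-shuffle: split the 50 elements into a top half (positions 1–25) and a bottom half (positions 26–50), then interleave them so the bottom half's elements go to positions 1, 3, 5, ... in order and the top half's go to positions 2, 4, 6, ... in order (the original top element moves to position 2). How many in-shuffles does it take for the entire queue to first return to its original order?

8

The in-shuffle permutes the 50 positions with cycle lengths [2, 8, 8, 8, 8, 8, 8].
Every element is home exactly when every cycle has completed a whole number of laps, i.e. after lcm(2, 8) = 8 in-shuffles.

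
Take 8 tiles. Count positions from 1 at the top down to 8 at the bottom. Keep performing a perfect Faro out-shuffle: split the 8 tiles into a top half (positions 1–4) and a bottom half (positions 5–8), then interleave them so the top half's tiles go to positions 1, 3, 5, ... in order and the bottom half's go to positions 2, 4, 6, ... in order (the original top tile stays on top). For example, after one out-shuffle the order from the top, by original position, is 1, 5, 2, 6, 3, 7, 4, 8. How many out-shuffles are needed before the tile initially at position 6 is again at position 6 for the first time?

Follow position 6 under repeated out-shuffles:
6 → 4 → 7 → 6
It first returns after 3 out-shuffles.

3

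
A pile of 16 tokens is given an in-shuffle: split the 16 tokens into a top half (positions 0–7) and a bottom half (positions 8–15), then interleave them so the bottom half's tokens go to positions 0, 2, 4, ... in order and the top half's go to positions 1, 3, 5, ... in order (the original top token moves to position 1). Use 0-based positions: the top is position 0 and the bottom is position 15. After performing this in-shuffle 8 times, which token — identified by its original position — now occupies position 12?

Work backwards from position 12, undoing one in-shuffle at a time:
12 ← 14 ← 15 ← 7 ← 3 ← 1 ← 0 ← 8 ← 12
So the token now at position 12 started at position 12.

12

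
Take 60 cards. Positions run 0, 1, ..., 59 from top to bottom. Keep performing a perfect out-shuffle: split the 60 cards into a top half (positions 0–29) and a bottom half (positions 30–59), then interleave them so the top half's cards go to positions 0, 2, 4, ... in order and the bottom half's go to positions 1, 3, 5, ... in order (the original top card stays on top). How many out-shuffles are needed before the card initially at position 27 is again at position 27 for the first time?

58

Follow position 27 under repeated out-shuffles:
27 → 54 → 49 → 39 → 19 → 38 → 17 → 34 → ... → 27 (length 58)
It first returns after 58 out-shuffles.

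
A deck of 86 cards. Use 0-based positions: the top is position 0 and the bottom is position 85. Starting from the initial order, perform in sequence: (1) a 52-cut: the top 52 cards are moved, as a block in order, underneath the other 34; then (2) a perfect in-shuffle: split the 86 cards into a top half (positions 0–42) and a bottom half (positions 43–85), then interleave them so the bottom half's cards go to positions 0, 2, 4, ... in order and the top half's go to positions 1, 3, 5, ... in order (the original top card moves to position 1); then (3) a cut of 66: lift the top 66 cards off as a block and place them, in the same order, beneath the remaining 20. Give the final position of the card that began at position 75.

Track the card from position 75 forward through each operation:
  after op 1 (cut 52): 75 → 23
  after op 2 (in-shuffle): 23 → 47
  after op 3 (cut 66): 47 → 67

67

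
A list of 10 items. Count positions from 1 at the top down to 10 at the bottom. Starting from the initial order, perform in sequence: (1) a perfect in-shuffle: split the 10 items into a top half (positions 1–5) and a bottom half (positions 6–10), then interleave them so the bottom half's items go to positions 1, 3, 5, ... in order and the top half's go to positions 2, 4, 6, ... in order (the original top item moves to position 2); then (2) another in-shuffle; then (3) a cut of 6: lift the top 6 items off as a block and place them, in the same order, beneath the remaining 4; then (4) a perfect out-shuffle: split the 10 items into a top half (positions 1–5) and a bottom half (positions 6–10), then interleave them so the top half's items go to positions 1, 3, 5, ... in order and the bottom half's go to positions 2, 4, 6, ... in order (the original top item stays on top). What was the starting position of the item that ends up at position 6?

Undo the operations in reverse order, starting from position 6:
  undo op 4 (out-shuffle, from bottom half): 6 ← 8
  undo op 3 (cut 6): 8 ← 4
  undo op 2 (in-shuffle, from top half): 4 ← 2
  undo op 1 (in-shuffle, from top half): 2 ← 1
So the item at position 6 came from original position 1.

1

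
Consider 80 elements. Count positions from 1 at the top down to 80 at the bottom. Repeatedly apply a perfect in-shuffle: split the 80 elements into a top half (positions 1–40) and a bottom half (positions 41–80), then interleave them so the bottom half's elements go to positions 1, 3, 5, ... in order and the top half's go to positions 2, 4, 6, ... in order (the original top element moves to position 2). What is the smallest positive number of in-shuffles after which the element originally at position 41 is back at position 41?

Follow position 41 under repeated in-shuffles:
41 → 1 → 2 → 4 → 8 → 16 → 32 → 64 → ... → 41 (length 54)
It first returns after 54 in-shuffles.

54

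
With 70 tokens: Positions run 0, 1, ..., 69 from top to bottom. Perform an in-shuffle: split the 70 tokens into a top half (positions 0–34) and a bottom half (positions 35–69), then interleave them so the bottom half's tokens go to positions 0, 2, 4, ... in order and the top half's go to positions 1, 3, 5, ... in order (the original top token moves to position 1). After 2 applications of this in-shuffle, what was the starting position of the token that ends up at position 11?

2

Work backwards from position 11, undoing one in-shuffle at a time:
11 ← 5 ← 2
So the token now at position 11 started at position 2.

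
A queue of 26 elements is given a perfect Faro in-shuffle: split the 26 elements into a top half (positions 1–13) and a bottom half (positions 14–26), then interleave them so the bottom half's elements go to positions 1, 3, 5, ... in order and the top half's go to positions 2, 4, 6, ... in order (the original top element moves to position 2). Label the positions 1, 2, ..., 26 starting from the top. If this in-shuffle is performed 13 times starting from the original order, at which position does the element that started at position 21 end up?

15

Track position through each in-shuffle: 21 → 15 → 3 → 6 → 12 → ... (continuing for 13 shuffles total) → 15.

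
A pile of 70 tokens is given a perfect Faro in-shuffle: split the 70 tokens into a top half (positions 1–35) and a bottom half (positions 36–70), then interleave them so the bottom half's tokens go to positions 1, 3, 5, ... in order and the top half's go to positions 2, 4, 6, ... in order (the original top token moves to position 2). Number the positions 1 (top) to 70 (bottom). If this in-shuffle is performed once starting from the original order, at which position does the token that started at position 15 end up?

Track the token's position through each in-shuffle:
15 → 30

30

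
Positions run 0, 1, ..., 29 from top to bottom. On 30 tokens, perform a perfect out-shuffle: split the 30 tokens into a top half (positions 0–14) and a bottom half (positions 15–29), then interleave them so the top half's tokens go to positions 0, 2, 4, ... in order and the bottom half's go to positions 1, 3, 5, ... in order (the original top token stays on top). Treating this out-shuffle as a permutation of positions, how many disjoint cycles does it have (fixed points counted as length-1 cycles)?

Trace each unvisited position around until it returns:
(0) (1 2 4 8 16 3 ... len 28) (29)
3 cycles in total.

3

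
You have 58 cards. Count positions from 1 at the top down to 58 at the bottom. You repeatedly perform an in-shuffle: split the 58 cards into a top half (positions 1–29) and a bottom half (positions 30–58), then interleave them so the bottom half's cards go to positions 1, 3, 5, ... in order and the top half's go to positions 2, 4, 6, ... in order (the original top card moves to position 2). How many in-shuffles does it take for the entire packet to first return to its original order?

58

The in-shuffle permutes the 58 positions with cycle lengths [58].
Every card is home exactly when every cycle has completed a whole number of laps, i.e. after lcm(58) = 58 in-shuffles.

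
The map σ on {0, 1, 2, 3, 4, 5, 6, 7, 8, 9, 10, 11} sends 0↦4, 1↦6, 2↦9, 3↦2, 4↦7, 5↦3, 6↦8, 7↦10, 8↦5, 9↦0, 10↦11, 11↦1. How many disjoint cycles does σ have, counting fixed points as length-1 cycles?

Cycle decomposition: (0 4 7 10 11 1 6 8 5 3 2 9).
1 cycle.

1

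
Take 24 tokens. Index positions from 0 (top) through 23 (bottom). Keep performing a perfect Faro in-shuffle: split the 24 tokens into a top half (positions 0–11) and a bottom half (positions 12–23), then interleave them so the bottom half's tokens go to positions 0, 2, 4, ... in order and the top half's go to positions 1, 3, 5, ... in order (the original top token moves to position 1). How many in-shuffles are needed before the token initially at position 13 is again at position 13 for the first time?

20

Follow position 13 under repeated in-shuffles:
13 → 2 → 5 → 11 → 23 → 22 → 20 → 16 → 8 → 17 → 10 → 21 → 18 → 12 → 0 → 1 → 3 → 7 → 15 → 6 → 13
It first returns after 20 in-shuffles.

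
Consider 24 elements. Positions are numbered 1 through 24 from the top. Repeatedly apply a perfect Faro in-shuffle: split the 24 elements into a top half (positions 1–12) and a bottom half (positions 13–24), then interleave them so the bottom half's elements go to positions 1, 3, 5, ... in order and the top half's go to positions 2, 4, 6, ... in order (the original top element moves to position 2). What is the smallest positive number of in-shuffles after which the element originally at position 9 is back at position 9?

20

Follow position 9 under repeated in-shuffles:
9 → 18 → 11 → 22 → 19 → 13 → 1 → 2 → 4 → 8 → 16 → 7 → 14 → 3 → 6 → 12 → 24 → 23 → 21 → 17 → 9
It first returns after 20 in-shuffles.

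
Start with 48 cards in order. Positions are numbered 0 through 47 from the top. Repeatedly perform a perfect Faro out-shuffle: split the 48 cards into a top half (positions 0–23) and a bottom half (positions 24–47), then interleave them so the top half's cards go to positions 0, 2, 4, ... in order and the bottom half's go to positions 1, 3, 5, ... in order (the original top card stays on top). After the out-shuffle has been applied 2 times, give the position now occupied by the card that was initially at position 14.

9

Track the card's position through each out-shuffle:
14 → 28 → 9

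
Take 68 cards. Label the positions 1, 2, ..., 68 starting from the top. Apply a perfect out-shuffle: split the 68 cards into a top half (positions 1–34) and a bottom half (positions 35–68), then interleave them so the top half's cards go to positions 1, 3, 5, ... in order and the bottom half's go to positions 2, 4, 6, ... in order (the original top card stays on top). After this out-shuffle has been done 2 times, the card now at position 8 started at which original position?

53

Work backwards from position 8, undoing one out-shuffle at a time:
8 ← 38 ← 53
So the card now at position 8 started at position 53.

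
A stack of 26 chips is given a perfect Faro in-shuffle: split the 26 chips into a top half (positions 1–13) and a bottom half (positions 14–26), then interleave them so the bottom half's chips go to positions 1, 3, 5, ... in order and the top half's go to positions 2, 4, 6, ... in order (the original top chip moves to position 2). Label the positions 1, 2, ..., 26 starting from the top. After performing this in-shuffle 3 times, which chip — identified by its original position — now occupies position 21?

Work backwards from position 21, undoing one in-shuffle at a time:
21 ← 24 ← 12 ← 6
So the chip now at position 21 started at position 6.

6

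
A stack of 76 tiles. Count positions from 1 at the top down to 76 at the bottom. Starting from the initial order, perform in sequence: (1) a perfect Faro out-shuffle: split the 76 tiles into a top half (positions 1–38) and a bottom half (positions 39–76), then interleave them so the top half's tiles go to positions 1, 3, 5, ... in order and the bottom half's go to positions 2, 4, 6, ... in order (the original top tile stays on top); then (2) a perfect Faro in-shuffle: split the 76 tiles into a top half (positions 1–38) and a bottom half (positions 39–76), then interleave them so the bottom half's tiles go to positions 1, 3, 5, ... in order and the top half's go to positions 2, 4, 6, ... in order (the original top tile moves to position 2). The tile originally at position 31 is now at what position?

Track the tile from position 31 forward through each operation:
  after op 1 (out-shuffle): 31 → 61
  after op 2 (in-shuffle): 61 → 45

45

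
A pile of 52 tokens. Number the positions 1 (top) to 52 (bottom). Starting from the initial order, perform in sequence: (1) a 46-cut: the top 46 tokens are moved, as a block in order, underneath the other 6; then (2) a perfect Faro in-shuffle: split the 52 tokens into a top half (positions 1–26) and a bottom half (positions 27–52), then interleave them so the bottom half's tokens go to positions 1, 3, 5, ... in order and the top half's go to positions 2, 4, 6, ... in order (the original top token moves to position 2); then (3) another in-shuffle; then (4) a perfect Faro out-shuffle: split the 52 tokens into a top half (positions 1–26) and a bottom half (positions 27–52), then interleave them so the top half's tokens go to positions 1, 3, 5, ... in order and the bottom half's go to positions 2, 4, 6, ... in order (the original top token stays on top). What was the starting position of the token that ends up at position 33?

Undo the operations in reverse order, starting from position 33:
  undo op 4 (out-shuffle, from top half): 33 ← 17
  undo op 3 (in-shuffle, from bottom half): 17 ← 35
  undo op 2 (in-shuffle, from bottom half): 35 ← 44
  undo op 1 (cut 46): 44 ← 38
So the token at position 33 came from original position 38.

38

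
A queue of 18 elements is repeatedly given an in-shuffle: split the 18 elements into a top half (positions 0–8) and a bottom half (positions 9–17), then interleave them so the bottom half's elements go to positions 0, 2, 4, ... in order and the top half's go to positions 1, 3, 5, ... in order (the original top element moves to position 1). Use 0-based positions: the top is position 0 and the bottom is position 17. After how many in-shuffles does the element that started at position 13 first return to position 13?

18

Follow position 13 under repeated in-shuffles:
13 → 8 → 17 → 16 → 14 → 10 → 2 → 5 → 11 → 4 → 9 → 0 → 1 → 3 → 7 → 15 → 12 → 6 → 13
It first returns after 18 in-shuffles.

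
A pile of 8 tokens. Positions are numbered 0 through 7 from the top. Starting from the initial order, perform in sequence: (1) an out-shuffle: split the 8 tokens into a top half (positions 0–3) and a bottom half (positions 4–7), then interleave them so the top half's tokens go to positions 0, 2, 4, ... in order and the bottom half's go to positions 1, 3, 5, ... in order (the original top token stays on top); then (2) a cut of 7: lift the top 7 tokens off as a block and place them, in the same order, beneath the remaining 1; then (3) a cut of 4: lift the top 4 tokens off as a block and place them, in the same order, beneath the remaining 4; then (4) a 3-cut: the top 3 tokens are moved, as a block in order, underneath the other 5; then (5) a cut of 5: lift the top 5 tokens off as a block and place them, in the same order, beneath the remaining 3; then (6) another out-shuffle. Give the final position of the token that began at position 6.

Track the token from position 6 forward through each operation:
  after op 1 (out-shuffle): 6 → 5
  after op 2 (cut 7): 5 → 6
  after op 3 (cut 4): 6 → 2
  after op 4 (cut 3): 2 → 7
  after op 5 (cut 5): 7 → 2
  after op 6 (out-shuffle): 2 → 4

4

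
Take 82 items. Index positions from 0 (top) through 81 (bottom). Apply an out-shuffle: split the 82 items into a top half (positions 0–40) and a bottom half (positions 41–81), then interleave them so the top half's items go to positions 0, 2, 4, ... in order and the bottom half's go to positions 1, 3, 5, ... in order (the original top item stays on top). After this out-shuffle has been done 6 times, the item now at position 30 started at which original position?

Work backwards from position 30, undoing one out-shuffle at a time:
30 ← 15 ← 48 ← 24 ← 12 ← 6 ← 3
So the item now at position 30 started at position 3.

3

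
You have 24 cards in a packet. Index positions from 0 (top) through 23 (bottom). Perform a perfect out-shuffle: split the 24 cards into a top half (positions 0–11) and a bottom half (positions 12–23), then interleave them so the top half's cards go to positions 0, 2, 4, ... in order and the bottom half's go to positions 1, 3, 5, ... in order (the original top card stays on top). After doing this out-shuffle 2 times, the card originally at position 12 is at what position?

Track the card's position through each out-shuffle:
12 → 1 → 2

2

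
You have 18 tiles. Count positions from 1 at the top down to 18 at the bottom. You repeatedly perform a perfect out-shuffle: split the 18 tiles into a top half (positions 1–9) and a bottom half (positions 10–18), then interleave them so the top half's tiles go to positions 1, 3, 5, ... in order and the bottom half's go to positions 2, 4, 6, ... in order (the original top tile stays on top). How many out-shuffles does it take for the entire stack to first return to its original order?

8

The out-shuffle permutes the 18 positions with cycle lengths [1, 1, 8, 8].
Every tile is home exactly when every cycle has completed a whole number of laps, i.e. after lcm(1, 8) = 8 out-shuffles.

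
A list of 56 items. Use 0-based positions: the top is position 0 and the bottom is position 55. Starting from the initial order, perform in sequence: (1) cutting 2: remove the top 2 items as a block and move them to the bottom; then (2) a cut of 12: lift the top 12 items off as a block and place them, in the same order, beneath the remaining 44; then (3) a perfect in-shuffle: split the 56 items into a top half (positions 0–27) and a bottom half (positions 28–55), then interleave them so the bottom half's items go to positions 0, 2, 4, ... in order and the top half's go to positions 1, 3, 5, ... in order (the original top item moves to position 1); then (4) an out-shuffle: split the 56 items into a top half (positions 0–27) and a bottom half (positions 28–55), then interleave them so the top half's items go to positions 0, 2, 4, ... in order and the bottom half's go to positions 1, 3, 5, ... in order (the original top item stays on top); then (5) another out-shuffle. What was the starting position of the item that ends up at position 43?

Undo the operations in reverse order, starting from position 43:
  undo op 5 (out-shuffle, from bottom half): 43 ← 49
  undo op 4 (out-shuffle, from bottom half): 49 ← 52
  undo op 3 (in-shuffle, from bottom half): 52 ← 54
  undo op 2 (cut 12): 54 ← 10
  undo op 1 (cut 2): 10 ← 12
So the item at position 43 came from original position 12.

12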